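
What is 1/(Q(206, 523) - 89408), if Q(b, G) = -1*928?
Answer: -1/90336 ≈ -1.1070e-5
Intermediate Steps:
Q(b, G) = -928
1/(Q(206, 523) - 89408) = 1/(-928 - 89408) = 1/(-90336) = -1/90336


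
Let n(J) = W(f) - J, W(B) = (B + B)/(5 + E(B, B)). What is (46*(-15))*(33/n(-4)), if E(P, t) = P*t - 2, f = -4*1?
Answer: -216315/34 ≈ -6362.2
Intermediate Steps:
f = -4
E(P, t) = -2 + P*t
W(B) = 2*B/(3 + B**2) (W(B) = (B + B)/(5 + (-2 + B*B)) = (2*B)/(5 + (-2 + B**2)) = (2*B)/(3 + B**2) = 2*B/(3 + B**2))
n(J) = -8/19 - J (n(J) = 2*(-4)/(3 + (-4)**2) - J = 2*(-4)/(3 + 16) - J = 2*(-4)/19 - J = 2*(-4)*(1/19) - J = -8/19 - J)
(46*(-15))*(33/n(-4)) = (46*(-15))*(33/(-8/19 - 1*(-4))) = -22770/(-8/19 + 4) = -22770/68/19 = -22770*19/68 = -690*627/68 = -216315/34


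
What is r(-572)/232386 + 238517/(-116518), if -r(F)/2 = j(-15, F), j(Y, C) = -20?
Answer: -27711675421/13538575974 ≈ -2.0469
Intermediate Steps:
r(F) = 40 (r(F) = -2*(-20) = 40)
r(-572)/232386 + 238517/(-116518) = 40/232386 + 238517/(-116518) = 40*(1/232386) + 238517*(-1/116518) = 20/116193 - 238517/116518 = -27711675421/13538575974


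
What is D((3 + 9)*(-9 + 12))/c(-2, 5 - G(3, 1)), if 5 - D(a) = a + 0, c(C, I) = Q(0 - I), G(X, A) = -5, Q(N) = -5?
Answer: 31/5 ≈ 6.2000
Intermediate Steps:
c(C, I) = -5
D(a) = 5 - a (D(a) = 5 - (a + 0) = 5 - a)
D((3 + 9)*(-9 + 12))/c(-2, 5 - G(3, 1)) = (5 - (3 + 9)*(-9 + 12))/(-5) = (5 - 12*3)*(-⅕) = (5 - 1*36)*(-⅕) = (5 - 36)*(-⅕) = -31*(-⅕) = 31/5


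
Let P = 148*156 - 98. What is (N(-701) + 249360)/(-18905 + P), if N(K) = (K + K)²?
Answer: 2214964/4085 ≈ 542.22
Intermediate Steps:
N(K) = 4*K² (N(K) = (2*K)² = 4*K²)
P = 22990 (P = 23088 - 98 = 22990)
(N(-701) + 249360)/(-18905 + P) = (4*(-701)² + 249360)/(-18905 + 22990) = (4*491401 + 249360)/4085 = (1965604 + 249360)*(1/4085) = 2214964*(1/4085) = 2214964/4085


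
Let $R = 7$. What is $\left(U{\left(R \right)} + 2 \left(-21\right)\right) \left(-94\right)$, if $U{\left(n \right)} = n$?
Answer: $3290$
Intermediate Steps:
$\left(U{\left(R \right)} + 2 \left(-21\right)\right) \left(-94\right) = \left(7 + 2 \left(-21\right)\right) \left(-94\right) = \left(7 - 42\right) \left(-94\right) = \left(-35\right) \left(-94\right) = 3290$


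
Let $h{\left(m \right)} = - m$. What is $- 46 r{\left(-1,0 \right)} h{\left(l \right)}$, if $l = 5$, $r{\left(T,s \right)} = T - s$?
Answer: $-230$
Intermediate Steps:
$- 46 r{\left(-1,0 \right)} h{\left(l \right)} = - 46 \left(-1 - 0\right) \left(\left(-1\right) 5\right) = - 46 \left(-1 + 0\right) \left(-5\right) = \left(-46\right) \left(-1\right) \left(-5\right) = 46 \left(-5\right) = -230$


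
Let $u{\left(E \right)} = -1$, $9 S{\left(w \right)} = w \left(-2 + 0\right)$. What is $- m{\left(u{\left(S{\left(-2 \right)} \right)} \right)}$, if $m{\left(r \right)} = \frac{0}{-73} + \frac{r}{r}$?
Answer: $-1$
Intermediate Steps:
$S{\left(w \right)} = - \frac{2 w}{9}$ ($S{\left(w \right)} = \frac{w \left(-2 + 0\right)}{9} = \frac{w \left(-2\right)}{9} = \frac{\left(-2\right) w}{9} = - \frac{2 w}{9}$)
$m{\left(r \right)} = 1$ ($m{\left(r \right)} = 0 \left(- \frac{1}{73}\right) + 1 = 0 + 1 = 1$)
$- m{\left(u{\left(S{\left(-2 \right)} \right)} \right)} = \left(-1\right) 1 = -1$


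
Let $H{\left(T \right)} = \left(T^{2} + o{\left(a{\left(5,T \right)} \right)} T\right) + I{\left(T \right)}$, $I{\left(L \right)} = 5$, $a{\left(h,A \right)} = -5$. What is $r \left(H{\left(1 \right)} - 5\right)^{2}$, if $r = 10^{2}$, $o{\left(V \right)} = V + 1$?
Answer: $900$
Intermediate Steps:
$o{\left(V \right)} = 1 + V$
$H{\left(T \right)} = 5 + T^{2} - 4 T$ ($H{\left(T \right)} = \left(T^{2} + \left(1 - 5\right) T\right) + 5 = \left(T^{2} - 4 T\right) + 5 = 5 + T^{2} - 4 T$)
$r = 100$
$r \left(H{\left(1 \right)} - 5\right)^{2} = 100 \left(\left(5 + 1^{2} - 4\right) - 5\right)^{2} = 100 \left(\left(5 + 1 - 4\right) - 5\right)^{2} = 100 \left(2 - 5\right)^{2} = 100 \left(-3\right)^{2} = 100 \cdot 9 = 900$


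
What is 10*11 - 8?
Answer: 102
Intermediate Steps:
10*11 - 8 = 110 - 8 = 102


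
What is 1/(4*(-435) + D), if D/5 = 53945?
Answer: 1/267985 ≈ 3.7316e-6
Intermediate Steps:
D = 269725 (D = 5*53945 = 269725)
1/(4*(-435) + D) = 1/(4*(-435) + 269725) = 1/(-1740 + 269725) = 1/267985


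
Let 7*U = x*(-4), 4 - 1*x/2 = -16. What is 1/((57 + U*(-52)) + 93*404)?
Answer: 7/271723 ≈ 2.5762e-5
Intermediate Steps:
x = 40 (x = 8 - 2*(-16) = 8 + 32 = 40)
U = -160/7 (U = (40*(-4))/7 = (1/7)*(-160) = -160/7 ≈ -22.857)
1/((57 + U*(-52)) + 93*404) = 1/((57 - 160/7*(-52)) + 93*404) = 1/((57 + 8320/7) + 37572) = 1/(8719/7 + 37572) = 1/(271723/7) = 7/271723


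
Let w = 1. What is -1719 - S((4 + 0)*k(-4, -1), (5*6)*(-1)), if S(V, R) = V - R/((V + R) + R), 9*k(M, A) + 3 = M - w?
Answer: -4414339/2574 ≈ -1715.0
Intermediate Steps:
k(M, A) = -4/9 + M/9 (k(M, A) = -⅓ + (M - 1*1)/9 = -⅓ + (M - 1)/9 = -⅓ + (-1 + M)/9 = -⅓ + (-⅑ + M/9) = -4/9 + M/9)
S(V, R) = V - R/(V + 2*R) (S(V, R) = V - R/((R + V) + R) = V - R/(V + 2*R))
-1719 - S((4 + 0)*k(-4, -1), (5*6)*(-1)) = -1719 - (((4 + 0)*(-4/9 + (⅑)*(-4)))² - 5*6*(-1) + 2*((5*6)*(-1))*((4 + 0)*(-4/9 + (⅑)*(-4))))/((4 + 0)*(-4/9 + (⅑)*(-4)) + 2*((5*6)*(-1))) = -1719 - ((4*(-4/9 - 4/9))² - 30*(-1) + 2*(30*(-1))*(4*(-4/9 - 4/9)))/(4*(-4/9 - 4/9) + 2*(30*(-1))) = -1719 - ((4*(-8/9))² - 1*(-30) + 2*(-30)*(4*(-8/9)))/(4*(-8/9) + 2*(-30)) = -1719 - ((-32/9)² + 30 + 2*(-30)*(-32/9))/(-32/9 - 60) = -1719 - (1024/81 + 30 + 640/3)/(-572/9) = -1719 - (-9)*20734/(572*81) = -1719 - 1*(-10367/2574) = -1719 + 10367/2574 = -4414339/2574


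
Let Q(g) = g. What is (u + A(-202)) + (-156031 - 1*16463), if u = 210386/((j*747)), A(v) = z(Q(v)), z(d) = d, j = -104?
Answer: -6708308617/38844 ≈ -1.7270e+5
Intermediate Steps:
A(v) = v
u = -105193/38844 (u = 210386/((-104*747)) = 210386/(-77688) = 210386*(-1/77688) = -105193/38844 ≈ -2.7081)
(u + A(-202)) + (-156031 - 1*16463) = (-105193/38844 - 202) + (-156031 - 1*16463) = -7951681/38844 + (-156031 - 16463) = -7951681/38844 - 172494 = -6708308617/38844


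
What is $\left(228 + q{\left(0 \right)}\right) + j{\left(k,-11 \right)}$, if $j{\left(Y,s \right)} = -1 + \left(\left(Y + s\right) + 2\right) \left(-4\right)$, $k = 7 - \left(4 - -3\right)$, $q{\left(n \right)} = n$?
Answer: $263$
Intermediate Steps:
$k = 0$ ($k = 7 - \left(4 + 3\right) = 7 - 7 = 0$)
$j{\left(Y,s \right)} = -9 - 4 Y - 4 s$ ($j{\left(Y,s \right)} = -1 + \left(2 + Y + s\right) \left(-4\right) = -1 - \left(8 + 4 Y + 4 s\right) = -9 - 4 Y - 4 s$)
$\left(228 + q{\left(0 \right)}\right) + j{\left(k,-11 \right)} = \left(228 + 0\right) - -35 = 228 + \left(-9 + 0 + 44\right) = 228 + 35 = 263$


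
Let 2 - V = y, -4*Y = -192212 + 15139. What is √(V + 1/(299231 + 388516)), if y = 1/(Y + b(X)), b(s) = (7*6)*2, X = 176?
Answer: √29773789975273164656241/122012507523 ≈ 1.4142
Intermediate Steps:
Y = 177073/4 (Y = -(-192212 + 15139)/4 = -¼*(-177073) = 177073/4 ≈ 44268.)
b(s) = 84 (b(s) = 42*2 = 84)
y = 4/177409 (y = 1/(177073/4 + 84) = 1/(177409/4) = 4/177409 ≈ 2.2547e-5)
V = 354814/177409 (V = 2 - 1*4/177409 = 2 - 4/177409 = 354814/177409 ≈ 2.0000)
√(V + 1/(299231 + 388516)) = √(354814/177409 + 1/(299231 + 388516)) = √(354814/177409 + 1/687747) = √(244022441467/122012507523) = √29773789975273164656241/122012507523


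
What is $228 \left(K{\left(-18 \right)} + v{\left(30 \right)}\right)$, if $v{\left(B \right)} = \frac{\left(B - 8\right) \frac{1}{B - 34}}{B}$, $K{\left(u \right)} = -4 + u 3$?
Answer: $- \frac{66329}{5} \approx -13266.0$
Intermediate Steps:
$K{\left(u \right)} = -4 + 3 u$
$v{\left(B \right)} = \frac{-8 + B}{B \left(-34 + B\right)}$ ($v{\left(B \right)} = \frac{\left(-8 + B\right) \frac{1}{-34 + B}}{B} = \frac{\frac{1}{-34 + B} \left(-8 + B\right)}{B} = \frac{-8 + B}{B \left(-34 + B\right)}$)
$228 \left(K{\left(-18 \right)} + v{\left(30 \right)}\right) = 228 \left(\left(-4 + 3 \left(-18\right)\right) + \frac{-8 + 30}{30 \left(-34 + 30\right)}\right) = 228 \left(\left(-4 - 54\right) + \frac{1}{30} \frac{1}{-4} \cdot 22\right) = 228 \left(-58 + \frac{1}{30} \left(- \frac{1}{4}\right) 22\right) = 228 \left(-58 - \frac{11}{60}\right) = 228 \left(- \frac{3491}{60}\right) = - \frac{66329}{5}$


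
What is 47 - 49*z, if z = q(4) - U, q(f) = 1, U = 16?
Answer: 782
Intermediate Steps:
z = -15 (z = 1 - 1*16 = 1 - 16 = -15)
47 - 49*z = 47 - 49*(-15) = 47 + 735 = 782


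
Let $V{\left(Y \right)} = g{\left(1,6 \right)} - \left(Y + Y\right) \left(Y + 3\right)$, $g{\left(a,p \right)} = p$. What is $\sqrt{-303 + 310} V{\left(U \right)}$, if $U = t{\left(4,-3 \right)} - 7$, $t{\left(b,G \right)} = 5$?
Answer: $10 \sqrt{7} \approx 26.458$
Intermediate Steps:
$U = -2$ ($U = 5 - 7 = -2$)
$V{\left(Y \right)} = 6 - 2 Y \left(3 + Y\right)$ ($V{\left(Y \right)} = 6 - \left(Y + Y\right) \left(Y + 3\right) = 6 - 2 Y \left(3 + Y\right)$)
$\sqrt{-303 + 310} V{\left(U \right)} = \sqrt{-303 + 310} \left(6 - -12 - 2 \left(-2\right)^{2}\right) = \sqrt{7} \left(6 + 12 - 8\right) = \sqrt{7} \cdot 10 = 10 \sqrt{7}$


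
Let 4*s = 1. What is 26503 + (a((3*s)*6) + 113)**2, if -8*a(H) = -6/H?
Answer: 1415149/36 ≈ 39310.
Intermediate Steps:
s = 1/4 (s = (1/4)*1 = 1/4 ≈ 0.25000)
a(H) = 3/(4*H) (a(H) = -(-3)/(4*H) = 3/(4*H))
26503 + (a((3*s)*6) + 113)**2 = 26503 + (3/(4*(((3*(1/4))*6))) + 113)**2 = 26503 + (3/(4*(((3/4)*6))) + 113)**2 = 26503 + (3/(4*(9/2)) + 113)**2 = 26503 + ((3/4)*(2/9) + 113)**2 = 26503 + (1/6 + 113)**2 = 26503 + (679/6)**2 = 26503 + 461041/36 = 1415149/36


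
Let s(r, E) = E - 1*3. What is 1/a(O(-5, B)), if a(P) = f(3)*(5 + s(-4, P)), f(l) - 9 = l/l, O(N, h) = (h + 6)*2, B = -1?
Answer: 1/120 ≈ 0.0083333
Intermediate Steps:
s(r, E) = -3 + E (s(r, E) = E - 3 = -3 + E)
O(N, h) = 12 + 2*h (O(N, h) = (6 + h)*2 = 12 + 2*h)
f(l) = 10 (f(l) = 9 + l/l = 9 + 1 = 10)
a(P) = 20 + 10*P (a(P) = 10*(5 + (-3 + P)) = 10*(2 + P) = 20 + 10*P)
1/a(O(-5, B)) = 1/(20 + 10*(12 + 2*(-1))) = 1/(20 + 10*(12 - 2)) = 1/(20 + 10*10) = 1/(20 + 100) = 1/120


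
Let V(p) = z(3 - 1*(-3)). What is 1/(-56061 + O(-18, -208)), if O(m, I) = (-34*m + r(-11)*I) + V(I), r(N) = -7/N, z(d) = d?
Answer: -11/611329 ≈ -1.7994e-5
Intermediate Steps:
V(p) = 6 (V(p) = 3 - 1*(-3) = 3 + 3 = 6)
O(m, I) = 6 - 34*m + 7*I/11 (O(m, I) = (-34*m + (-7/(-11))*I) + 6 = (-34*m + (-7*(-1/11))*I) + 6 = (-34*m + 7*I/11) + 6 = 6 - 34*m + 7*I/11)
1/(-56061 + O(-18, -208)) = 1/(-56061 + (6 - 34*(-18) + (7/11)*(-208))) = 1/(-56061 + (6 + 612 - 1456/11)) = 1/(-56061 + 5342/11) = 1/(-611329/11) = -11/611329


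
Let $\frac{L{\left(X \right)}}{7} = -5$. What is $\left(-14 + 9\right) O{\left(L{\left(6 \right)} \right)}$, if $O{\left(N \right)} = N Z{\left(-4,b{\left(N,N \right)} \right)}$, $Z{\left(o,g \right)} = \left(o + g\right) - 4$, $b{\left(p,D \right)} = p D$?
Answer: $212975$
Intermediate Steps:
$b{\left(p,D \right)} = D p$
$L{\left(X \right)} = -35$ ($L{\left(X \right)} = 7 \left(-5\right) = -35$)
$Z{\left(o,g \right)} = -4 + g + o$ ($Z{\left(o,g \right)} = \left(g + o\right) - 4 = -4 + g + o$)
$O{\left(N \right)} = N \left(-8 + N^{2}\right)$ ($O{\left(N \right)} = N \left(-4 + N N - 4\right) = N \left(-4 + N^{2} - 4\right) = N \left(-8 + N^{2}\right)$)
$\left(-14 + 9\right) O{\left(L{\left(6 \right)} \right)} = \left(-14 + 9\right) \left(- 35 \left(-8 + \left(-35\right)^{2}\right)\right) = - 5 \left(- 35 \left(-8 + 1225\right)\right) = - 5 \left(\left(-35\right) 1217\right) = \left(-5\right) \left(-42595\right) = 212975$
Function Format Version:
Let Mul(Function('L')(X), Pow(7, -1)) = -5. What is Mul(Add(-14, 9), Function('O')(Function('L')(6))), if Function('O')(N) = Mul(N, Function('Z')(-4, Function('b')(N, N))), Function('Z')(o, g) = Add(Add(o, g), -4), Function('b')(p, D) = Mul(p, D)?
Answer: 212975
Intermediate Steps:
Function('b')(p, D) = Mul(D, p)
Function('L')(X) = -35 (Function('L')(X) = Mul(7, -5) = -35)
Function('Z')(o, g) = Add(-4, g, o) (Function('Z')(o, g) = Add(Add(g, o), -4) = Add(-4, g, o))
Function('O')(N) = Mul(N, Add(-8, Pow(N, 2))) (Function('O')(N) = Mul(N, Add(-4, Mul(N, N), -4)) = Mul(N, Add(-4, Pow(N, 2), -4)) = Mul(N, Add(-8, Pow(N, 2))))
Mul(Add(-14, 9), Function('O')(Function('L')(6))) = Mul(Add(-14, 9), Mul(-35, Add(-8, Pow(-35, 2)))) = Mul(-5, Mul(-35, Add(-8, 1225))) = Mul(-5, Mul(-35, 1217)) = Mul(-5, -42595) = 212975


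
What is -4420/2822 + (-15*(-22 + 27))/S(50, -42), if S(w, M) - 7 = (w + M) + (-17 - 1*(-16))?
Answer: -8045/1162 ≈ -6.9234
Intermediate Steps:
S(w, M) = 6 + M + w (S(w, M) = 7 + ((w + M) + (-17 - 1*(-16))) = 7 + ((M + w) + (-17 + 16)) = 7 + ((M + w) - 1) = 7 + (-1 + M + w) = 6 + M + w)
-4420/2822 + (-15*(-22 + 27))/S(50, -42) = -4420/2822 + (-15*(-22 + 27))/(6 - 42 + 50) = -4420*1/2822 - 15*5/14 = -130/83 - 75*1/14 = -130/83 - 75/14 = -8045/1162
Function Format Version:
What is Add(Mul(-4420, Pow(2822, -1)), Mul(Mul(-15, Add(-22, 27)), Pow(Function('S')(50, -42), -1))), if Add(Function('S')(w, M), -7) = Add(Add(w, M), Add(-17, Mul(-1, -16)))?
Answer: Rational(-8045, 1162) ≈ -6.9234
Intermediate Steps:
Function('S')(w, M) = Add(6, M, w) (Function('S')(w, M) = Add(7, Add(Add(w, M), Add(-17, Mul(-1, -16)))) = Add(7, Add(Add(M, w), Add(-17, 16))) = Add(7, Add(Add(M, w), -1)) = Add(7, Add(-1, M, w)) = Add(6, M, w))
Add(Mul(-4420, Pow(2822, -1)), Mul(Mul(-15, Add(-22, 27)), Pow(Function('S')(50, -42), -1))) = Add(Mul(-4420, Pow(2822, -1)), Mul(Mul(-15, Add(-22, 27)), Pow(Add(6, -42, 50), -1))) = Add(Mul(-4420, Rational(1, 2822)), Mul(Mul(-15, 5), Pow(14, -1))) = Add(Rational(-130, 83), Mul(-75, Rational(1, 14))) = Add(Rational(-130, 83), Rational(-75, 14)) = Rational(-8045, 1162)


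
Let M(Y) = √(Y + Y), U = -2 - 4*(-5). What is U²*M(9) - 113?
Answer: -113 + 972*√2 ≈ 1261.6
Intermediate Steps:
U = 18 (U = -2 + 20 = 18)
M(Y) = √2*√Y (M(Y) = √(2*Y) = √2*√Y)
U²*M(9) - 113 = 18²*(√2*√9) - 113 = 324*(√2*3) - 113 = 324*(3*√2) - 113 = 972*√2 - 113 = -113 + 972*√2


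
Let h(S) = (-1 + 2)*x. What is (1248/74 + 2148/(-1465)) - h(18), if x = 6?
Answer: 509454/54205 ≈ 9.3987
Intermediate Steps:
h(S) = 6 (h(S) = (-1 + 2)*6 = 1*6 = 6)
(1248/74 + 2148/(-1465)) - h(18) = (1248/74 + 2148/(-1465)) - 1*6 = (1248*(1/74) + 2148*(-1/1465)) - 6 = (624/37 - 2148/1465) - 6 = 834684/54205 - 6 = 509454/54205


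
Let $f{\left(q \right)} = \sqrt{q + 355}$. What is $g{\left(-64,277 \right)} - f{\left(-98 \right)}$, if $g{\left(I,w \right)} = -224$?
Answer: $-224 - \sqrt{257} \approx -240.03$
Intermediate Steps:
$f{\left(q \right)} = \sqrt{355 + q}$
$g{\left(-64,277 \right)} - f{\left(-98 \right)} = -224 - \sqrt{355 - 98} = -224 - \sqrt{257}$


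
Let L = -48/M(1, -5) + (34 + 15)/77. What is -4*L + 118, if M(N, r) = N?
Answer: 3382/11 ≈ 307.45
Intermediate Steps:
L = -521/11 (L = -48/1 + (34 + 15)/77 = -48*1 + 49*(1/77) = -48 + 7/11 = -521/11 ≈ -47.364)
-4*L + 118 = -4*(-521/11) + 118 = 2084/11 + 118 = 3382/11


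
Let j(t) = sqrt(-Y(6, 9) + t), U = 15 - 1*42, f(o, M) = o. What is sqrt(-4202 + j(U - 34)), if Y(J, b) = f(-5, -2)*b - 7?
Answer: sqrt(-4202 + 3*I) ≈ 0.0231 + 64.823*I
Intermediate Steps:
U = -27 (U = 15 - 42 = -27)
Y(J, b) = -7 - 5*b (Y(J, b) = -5*b - 7 = -7 - 5*b)
j(t) = sqrt(52 + t) (j(t) = sqrt(-(-7 - 5*9) + t) = sqrt(-(-7 - 45) + t) = sqrt(-1*(-52) + t) = sqrt(52 + t))
sqrt(-4202 + j(U - 34)) = sqrt(-4202 + sqrt(52 + (-27 - 34))) = sqrt(-4202 + sqrt(52 - 61)) = sqrt(-4202 + sqrt(-9)) = sqrt(-4202 + 3*I)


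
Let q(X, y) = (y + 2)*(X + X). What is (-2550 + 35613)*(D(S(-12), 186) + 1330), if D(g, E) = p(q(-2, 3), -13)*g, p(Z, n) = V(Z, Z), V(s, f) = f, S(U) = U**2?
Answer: -51247650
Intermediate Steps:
q(X, y) = 2*X*(2 + y) (q(X, y) = (2 + y)*(2*X) = 2*X*(2 + y))
p(Z, n) = Z
D(g, E) = -20*g (D(g, E) = (2*(-2)*(2 + 3))*g = (2*(-2)*5)*g = -20*g)
(-2550 + 35613)*(D(S(-12), 186) + 1330) = (-2550 + 35613)*(-20*(-12)**2 + 1330) = 33063*(-20*144 + 1330) = 33063*(-2880 + 1330) = 33063*(-1550) = -51247650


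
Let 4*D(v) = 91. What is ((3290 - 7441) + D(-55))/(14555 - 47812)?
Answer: 2359/19004 ≈ 0.12413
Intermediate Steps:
D(v) = 91/4 (D(v) = (1/4)*91 = 91/4)
((3290 - 7441) + D(-55))/(14555 - 47812) = ((3290 - 7441) + 91/4)/(14555 - 47812) = (-4151 + 91/4)/(-33257) = -16513/4*(-1/33257) = 2359/19004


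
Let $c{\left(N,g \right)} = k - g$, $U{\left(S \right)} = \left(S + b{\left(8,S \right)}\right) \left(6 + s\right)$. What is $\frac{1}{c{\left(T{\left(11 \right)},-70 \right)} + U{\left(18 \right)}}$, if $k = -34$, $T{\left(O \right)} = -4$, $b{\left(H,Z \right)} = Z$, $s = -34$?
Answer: $- \frac{1}{972} \approx -0.0010288$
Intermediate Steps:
$U{\left(S \right)} = - 56 S$ ($U{\left(S \right)} = \left(S + S\right) \left(6 - 34\right) = 2 S \left(-28\right) = - 56 S$)
$c{\left(N,g \right)} = -34 - g$
$\frac{1}{c{\left(T{\left(11 \right)},-70 \right)} + U{\left(18 \right)}} = \frac{1}{\left(-34 - -70\right) - 1008} = \frac{1}{\left(-34 + 70\right) - 1008} = \frac{1}{36 - 1008} = \frac{1}{-972} = - \frac{1}{972}$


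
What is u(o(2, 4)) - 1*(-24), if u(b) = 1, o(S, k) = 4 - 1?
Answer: 25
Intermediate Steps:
o(S, k) = 3
u(o(2, 4)) - 1*(-24) = 1 - 1*(-24) = 1 + 24 = 25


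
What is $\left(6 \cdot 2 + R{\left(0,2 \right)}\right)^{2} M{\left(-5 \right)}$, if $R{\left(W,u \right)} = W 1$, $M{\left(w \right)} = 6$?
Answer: $864$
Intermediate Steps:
$R{\left(W,u \right)} = W$
$\left(6 \cdot 2 + R{\left(0,2 \right)}\right)^{2} M{\left(-5 \right)} = \left(6 \cdot 2 + 0\right)^{2} \cdot 6 = \left(12 + 0\right)^{2} \cdot 6 = 12^{2} \cdot 6 = 144 \cdot 6 = 864$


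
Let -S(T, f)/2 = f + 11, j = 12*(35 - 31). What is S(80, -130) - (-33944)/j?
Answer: 5671/6 ≈ 945.17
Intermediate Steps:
j = 48 (j = 12*4 = 48)
S(T, f) = -22 - 2*f (S(T, f) = -2*(f + 11) = -2*(11 + f) = -22 - 2*f)
S(80, -130) - (-33944)/j = (-22 - 2*(-130)) - (-33944)/48 = (-22 + 260) - (-33944)/48 = 238 - 1*(-4243/6) = 238 + 4243/6 = 5671/6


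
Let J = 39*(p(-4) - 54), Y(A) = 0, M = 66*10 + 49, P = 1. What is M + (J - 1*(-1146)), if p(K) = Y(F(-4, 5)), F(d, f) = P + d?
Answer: -251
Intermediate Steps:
F(d, f) = 1 + d
M = 709 (M = 660 + 49 = 709)
p(K) = 0
J = -2106 (J = 39*(0 - 54) = 39*(-54) = -2106)
M + (J - 1*(-1146)) = 709 + (-2106 - 1*(-1146)) = 709 + (-2106 + 1146) = 709 - 960 = -251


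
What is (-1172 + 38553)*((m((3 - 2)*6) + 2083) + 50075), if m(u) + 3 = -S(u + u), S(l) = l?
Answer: 1949157483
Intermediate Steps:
m(u) = -3 - 2*u (m(u) = -3 - (u + u) = -3 - 2*u)
(-1172 + 38553)*((m((3 - 2)*6) + 2083) + 50075) = (-1172 + 38553)*(((-3 - 2*(3 - 2)*6) + 2083) + 50075) = 37381*(((-3 - 2*6) + 2083) + 50075) = 37381*(((-3 - 12) + 2083) + 50075) = 37381*((-15 + 2083) + 50075) = 37381*(2068 + 50075) = 37381*52143 = 1949157483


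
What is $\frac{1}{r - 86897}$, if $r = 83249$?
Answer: $- \frac{1}{3648} \approx -0.00027412$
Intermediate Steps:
$\frac{1}{r - 86897} = \frac{1}{83249 - 86897} = \frac{1}{-3648} = - \frac{1}{3648}$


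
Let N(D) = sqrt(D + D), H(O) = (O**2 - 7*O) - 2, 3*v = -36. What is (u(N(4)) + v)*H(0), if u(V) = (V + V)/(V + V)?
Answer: 22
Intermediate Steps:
v = -12 (v = (1/3)*(-36) = -12)
H(O) = -2 + O**2 - 7*O
N(D) = sqrt(2)*sqrt(D) (N(D) = sqrt(2*D) = sqrt(2)*sqrt(D))
u(V) = 1 (u(V) = (2*V)/((2*V)) = (2*V)*(1/(2*V)) = 1)
(u(N(4)) + v)*H(0) = (1 - 12)*(-2 + 0**2 - 7*0) = -11*(-2 + 0 + 0) = -11*(-2) = 22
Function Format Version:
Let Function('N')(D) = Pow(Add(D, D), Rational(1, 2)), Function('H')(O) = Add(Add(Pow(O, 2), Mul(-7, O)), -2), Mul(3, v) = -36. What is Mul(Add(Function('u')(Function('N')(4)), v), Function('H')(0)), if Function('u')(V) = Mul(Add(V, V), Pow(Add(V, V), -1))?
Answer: 22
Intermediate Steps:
v = -12 (v = Mul(Rational(1, 3), -36) = -12)
Function('H')(O) = Add(-2, Pow(O, 2), Mul(-7, O))
Function('N')(D) = Mul(Pow(2, Rational(1, 2)), Pow(D, Rational(1, 2))) (Function('N')(D) = Pow(Mul(2, D), Rational(1, 2)) = Mul(Pow(2, Rational(1, 2)), Pow(D, Rational(1, 2))))
Function('u')(V) = 1 (Function('u')(V) = Mul(Mul(2, V), Pow(Mul(2, V), -1)) = Mul(Mul(2, V), Mul(Rational(1, 2), Pow(V, -1))) = 1)
Mul(Add(Function('u')(Function('N')(4)), v), Function('H')(0)) = Mul(Add(1, -12), Add(-2, Pow(0, 2), Mul(-7, 0))) = Mul(-11, Add(-2, 0, 0)) = Mul(-11, -2) = 22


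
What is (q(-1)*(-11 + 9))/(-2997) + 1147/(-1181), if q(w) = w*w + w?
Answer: -1147/1181 ≈ -0.97121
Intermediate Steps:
q(w) = w + w**2 (q(w) = w**2 + w = w + w**2)
(q(-1)*(-11 + 9))/(-2997) + 1147/(-1181) = ((-(1 - 1))*(-11 + 9))/(-2997) + 1147/(-1181) = (-1*0*(-2))*(-1/2997) + 1147*(-1/1181) = (0*(-2))*(-1/2997) - 1147/1181 = 0*(-1/2997) - 1147/1181 = 0 - 1147/1181 = -1147/1181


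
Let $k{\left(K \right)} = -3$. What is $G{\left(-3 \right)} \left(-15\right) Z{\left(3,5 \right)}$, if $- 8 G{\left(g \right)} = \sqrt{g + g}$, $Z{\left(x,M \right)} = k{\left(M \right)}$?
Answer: $- \frac{45 i \sqrt{6}}{8} \approx - 13.778 i$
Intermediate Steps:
$Z{\left(x,M \right)} = -3$
$G{\left(g \right)} = - \frac{\sqrt{2} \sqrt{g}}{8}$ ($G{\left(g \right)} = - \frac{\sqrt{g + g}}{8} = - \frac{\sqrt{2 g}}{8} = - \frac{\sqrt{2} \sqrt{g}}{8}$)
$G{\left(-3 \right)} \left(-15\right) Z{\left(3,5 \right)} = - \frac{\sqrt{2} \sqrt{-3}}{8} \left(-15\right) \left(-3\right) = - \frac{\sqrt{2} i \sqrt{3}}{8} \left(-15\right) \left(-3\right) = - \frac{i \sqrt{6}}{8} \left(-15\right) \left(-3\right) = \frac{15 i \sqrt{6}}{8} \left(-3\right) = - \frac{45 i \sqrt{6}}{8}$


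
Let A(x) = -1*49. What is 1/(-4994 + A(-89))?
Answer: -1/5043 ≈ -0.00019829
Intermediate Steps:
A(x) = -49
1/(-4994 + A(-89)) = 1/(-4994 - 49) = 1/(-5043) = -1/5043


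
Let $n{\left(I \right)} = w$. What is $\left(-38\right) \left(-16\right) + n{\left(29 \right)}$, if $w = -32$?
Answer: $576$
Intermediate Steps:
$n{\left(I \right)} = -32$
$\left(-38\right) \left(-16\right) + n{\left(29 \right)} = \left(-38\right) \left(-16\right) - 32 = 608 - 32 = 576$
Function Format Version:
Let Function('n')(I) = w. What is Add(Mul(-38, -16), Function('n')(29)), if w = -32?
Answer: 576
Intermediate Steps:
Function('n')(I) = -32
Add(Mul(-38, -16), Function('n')(29)) = Add(Mul(-38, -16), -32) = Add(608, -32) = 576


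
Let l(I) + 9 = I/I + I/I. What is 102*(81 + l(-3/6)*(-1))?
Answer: 8976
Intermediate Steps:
l(I) = -7 (l(I) = -9 + (I/I + I/I) = -9 + (1 + 1) = -9 + 2 = -7)
102*(81 + l(-3/6)*(-1)) = 102*(81 - 7*(-1)) = 102*(81 + 7) = 102*88 = 8976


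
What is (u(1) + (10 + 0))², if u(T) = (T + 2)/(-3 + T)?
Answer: 289/4 ≈ 72.250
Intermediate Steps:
u(T) = (2 + T)/(-3 + T)
(u(1) + (10 + 0))² = ((2 + 1)/(-3 + 1) + (10 + 0))² = (3/(-2) + 10)² = (-½*3 + 10)² = (-3/2 + 10)² = (17/2)² = 289/4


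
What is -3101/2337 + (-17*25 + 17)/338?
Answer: -1000817/394953 ≈ -2.5340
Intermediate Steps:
-3101/2337 + (-17*25 + 17)/338 = -3101*1/2337 + (-425 + 17)*(1/338) = -3101/2337 - 408*1/338 = -3101/2337 - 204/169 = -1000817/394953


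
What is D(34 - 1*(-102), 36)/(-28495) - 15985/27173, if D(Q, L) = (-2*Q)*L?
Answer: -189414559/774294635 ≈ -0.24463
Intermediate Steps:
D(Q, L) = -2*L*Q
D(34 - 1*(-102), 36)/(-28495) - 15985/27173 = -2*36*(34 - 1*(-102))/(-28495) - 15985/27173 = -2*36*(34 + 102)*(-1/28495) - 15985*1/27173 = -2*36*136*(-1/28495) - 15985/27173 = -9792*(-1/28495) - 15985/27173 = 9792/28495 - 15985/27173 = -189414559/774294635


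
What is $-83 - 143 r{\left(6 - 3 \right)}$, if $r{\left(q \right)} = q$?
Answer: $-512$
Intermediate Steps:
$-83 - 143 r{\left(6 - 3 \right)} = -83 - 143 \left(6 - 3\right) = -83 - 429 = -512$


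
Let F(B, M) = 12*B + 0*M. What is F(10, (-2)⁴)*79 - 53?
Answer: 9427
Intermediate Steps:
F(B, M) = 12*B (F(B, M) = 12*B + 0 = 12*B)
F(10, (-2)⁴)*79 - 53 = (12*10)*79 - 53 = 120*79 - 53 = 9480 - 53 = 9427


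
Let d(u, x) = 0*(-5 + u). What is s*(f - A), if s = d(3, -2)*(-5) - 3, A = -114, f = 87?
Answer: -603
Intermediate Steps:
d(u, x) = 0
s = -3 (s = 0*(-5) - 3 = 0 - 3 = -3)
s*(f - A) = -3*(87 - 1*(-114)) = -3*(87 + 114) = -3*201 = -603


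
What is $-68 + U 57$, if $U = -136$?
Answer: $-7820$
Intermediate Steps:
$-68 + U 57 = -68 - 7752 = -7820$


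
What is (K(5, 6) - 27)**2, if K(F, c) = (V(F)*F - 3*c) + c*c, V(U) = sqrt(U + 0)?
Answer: 206 - 90*sqrt(5) ≈ 4.7539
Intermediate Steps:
V(U) = sqrt(U)
K(F, c) = F**(3/2) + c**2 - 3*c (K(F, c) = (sqrt(F)*F - 3*c) + c*c = (F**(3/2) - 3*c) + c**2 = F**(3/2) + c**2 - 3*c)
(K(5, 6) - 27)**2 = ((5**(3/2) + 6**2 - 3*6) - 27)**2 = ((5*sqrt(5) + 36 - 18) - 27)**2 = ((18 + 5*sqrt(5)) - 27)**2 = (-9 + 5*sqrt(5))**2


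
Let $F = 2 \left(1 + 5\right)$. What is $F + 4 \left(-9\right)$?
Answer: $-24$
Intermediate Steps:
$F = 12$ ($F = 2 \cdot 6 = 12$)
$F + 4 \left(-9\right) = 12 + 4 \left(-9\right) = 12 - 36 = -24$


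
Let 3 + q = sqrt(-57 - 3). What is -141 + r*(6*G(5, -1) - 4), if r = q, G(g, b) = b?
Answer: -111 - 20*I*sqrt(15) ≈ -111.0 - 77.46*I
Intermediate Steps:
q = -3 + 2*I*sqrt(15) (q = -3 + sqrt(-57 - 3) = -3 + sqrt(-60) = -3 + 2*I*sqrt(15) ≈ -3.0 + 7.746*I)
r = -3 + 2*I*sqrt(15) ≈ -3.0 + 7.746*I
-141 + r*(6*G(5, -1) - 4) = -141 + (-3 + 2*I*sqrt(15))*(6*(-1) - 4) = -141 + (-3 + 2*I*sqrt(15))*(-6 - 4) = -141 + (-3 + 2*I*sqrt(15))*(-10) = -141 + (30 - 20*I*sqrt(15)) = -111 - 20*I*sqrt(15)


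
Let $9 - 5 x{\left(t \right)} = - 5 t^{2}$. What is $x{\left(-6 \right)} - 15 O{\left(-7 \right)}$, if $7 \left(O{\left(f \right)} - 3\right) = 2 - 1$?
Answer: $- \frac{327}{35} \approx -9.3428$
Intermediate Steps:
$O{\left(f \right)} = \frac{22}{7}$ ($O{\left(f \right)} = 3 + \frac{2 - 1}{7} = 3 + \frac{1}{7} \cdot 1 = 3 + \frac{1}{7} = \frac{22}{7}$)
$x{\left(t \right)} = \frac{9}{5} + t^{2}$ ($x{\left(t \right)} = \frac{9}{5} - \frac{\left(-5\right) t^{2}}{5} = \frac{9}{5} + t^{2}$)
$x{\left(-6 \right)} - 15 O{\left(-7 \right)} = \left(\frac{9}{5} + \left(-6\right)^{2}\right) - \frac{330}{7} = \left(\frac{9}{5} + 36\right) - \frac{330}{7} = \frac{189}{5} - \frac{330}{7} = - \frac{327}{35}$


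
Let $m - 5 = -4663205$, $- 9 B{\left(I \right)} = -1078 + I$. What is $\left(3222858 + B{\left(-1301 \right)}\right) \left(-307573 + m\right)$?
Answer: $- \frac{48064228410691}{3} \approx -1.6021 \cdot 10^{13}$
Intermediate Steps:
$B{\left(I \right)} = \frac{1078}{9} - \frac{I}{9}$ ($B{\left(I \right)} = - \frac{-1078 + I}{9} = \frac{1078}{9} - \frac{I}{9}$)
$m = -4663200$ ($m = 5 - 4663205 = -4663200$)
$\left(3222858 + B{\left(-1301 \right)}\right) \left(-307573 + m\right) = \left(3222858 + \left(\frac{1078}{9} - - \frac{1301}{9}\right)\right) \left(-307573 - 4663200\right) = \left(3222858 + \left(\frac{1078}{9} + \frac{1301}{9}\right)\right) \left(-4970773\right) = \left(3222858 + \frac{793}{3}\right) \left(-4970773\right) = \frac{9669367}{3} \left(-4970773\right) = - \frac{48064228410691}{3}$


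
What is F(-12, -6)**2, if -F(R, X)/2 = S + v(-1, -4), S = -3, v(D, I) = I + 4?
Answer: 36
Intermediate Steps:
v(D, I) = 4 + I
F(R, X) = 6 (F(R, X) = -2*(-3 + (4 - 4)) = -2*(-3 + 0) = -2*(-3) = 6)
F(-12, -6)**2 = 6**2 = 36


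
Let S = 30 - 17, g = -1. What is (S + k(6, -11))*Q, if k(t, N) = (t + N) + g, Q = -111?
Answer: -777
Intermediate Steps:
k(t, N) = -1 + N + t (k(t, N) = (t + N) - 1 = (N + t) - 1 = -1 + N + t)
S = 13
(S + k(6, -11))*Q = (13 + (-1 - 11 + 6))*(-111) = (13 - 6)*(-111) = 7*(-111) = -777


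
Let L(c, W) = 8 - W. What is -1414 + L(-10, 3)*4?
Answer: -1394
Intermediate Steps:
-1414 + L(-10, 3)*4 = -1414 + (8 - 1*3)*4 = -1414 + (8 - 3)*4 = -1414 + 5*4 = -1414 + 20 = -1394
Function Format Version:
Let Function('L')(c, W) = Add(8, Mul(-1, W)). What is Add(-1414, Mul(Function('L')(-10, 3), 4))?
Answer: -1394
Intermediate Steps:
Add(-1414, Mul(Function('L')(-10, 3), 4)) = Add(-1414, Mul(Add(8, Mul(-1, 3)), 4)) = Add(-1414, Mul(Add(8, -3), 4)) = Add(-1414, Mul(5, 4)) = Add(-1414, 20) = -1394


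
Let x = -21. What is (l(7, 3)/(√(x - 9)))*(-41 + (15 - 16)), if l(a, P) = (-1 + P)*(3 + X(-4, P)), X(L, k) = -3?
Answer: 0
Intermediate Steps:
l(a, P) = 0 (l(a, P) = (-1 + P)*(3 - 3) = (-1 + P)*0 = 0)
(l(7, 3)/(√(x - 9)))*(-41 + (15 - 16)) = (0/(√(-21 - 9)))*(-41 + (15 - 16)) = (0/(√(-30)))*(-41 - 1) = (0/((I*√30)))*(-42) = (0*(-I*√30/30))*(-42) = 0*(-42) = 0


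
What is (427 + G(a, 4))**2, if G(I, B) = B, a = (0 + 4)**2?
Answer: 185761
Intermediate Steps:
a = 16 (a = 4**2 = 16)
(427 + G(a, 4))**2 = (427 + 4)**2 = 431**2 = 185761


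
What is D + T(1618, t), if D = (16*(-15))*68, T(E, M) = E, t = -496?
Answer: -14702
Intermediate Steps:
D = -16320 (D = -240*68 = -16320)
D + T(1618, t) = -16320 + 1618 = -14702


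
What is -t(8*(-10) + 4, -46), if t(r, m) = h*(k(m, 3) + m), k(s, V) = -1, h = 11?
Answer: 517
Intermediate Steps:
t(r, m) = -11 + 11*m (t(r, m) = 11*(-1 + m) = -11 + 11*m)
-t(8*(-10) + 4, -46) = -(-11 + 11*(-46)) = -(-11 - 506) = -1*(-517) = 517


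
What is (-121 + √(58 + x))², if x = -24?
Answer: (121 - √34)² ≈ 13264.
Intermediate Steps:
(-121 + √(58 + x))² = (-121 + √(58 - 24))² = (-121 + √34)²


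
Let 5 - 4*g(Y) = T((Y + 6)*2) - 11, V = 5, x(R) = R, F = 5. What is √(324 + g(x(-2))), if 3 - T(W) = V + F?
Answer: √1319/2 ≈ 18.159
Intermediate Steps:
T(W) = -7 (T(W) = 3 - (5 + 5) = 3 - 1*10 = 3 - 10 = -7)
g(Y) = 23/4 (g(Y) = 5/4 - (-7 - 11)/4 = 5/4 - ¼*(-18) = 5/4 + 9/2 = 23/4)
√(324 + g(x(-2))) = √(324 + 23/4) = √(1319/4) = √1319/2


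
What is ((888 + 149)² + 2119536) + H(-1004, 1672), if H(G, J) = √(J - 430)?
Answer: 3194905 + 3*√138 ≈ 3.1949e+6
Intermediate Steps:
H(G, J) = √(-430 + J)
((888 + 149)² + 2119536) + H(-1004, 1672) = ((888 + 149)² + 2119536) + √(-430 + 1672) = (1037² + 2119536) + √1242 = (1075369 + 2119536) + 3*√138 = 3194905 + 3*√138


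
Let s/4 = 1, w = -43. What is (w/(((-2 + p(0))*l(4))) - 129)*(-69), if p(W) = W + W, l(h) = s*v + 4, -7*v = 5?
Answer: 121647/16 ≈ 7602.9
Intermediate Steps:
v = -5/7 (v = -⅐*5 = -5/7 ≈ -0.71429)
s = 4 (s = 4*1 = 4)
l(h) = 8/7 (l(h) = 4*(-5/7) + 4 = -20/7 + 4 = 8/7)
p(W) = 2*W
(w/(((-2 + p(0))*l(4))) - 129)*(-69) = (-43*7/(8*(-2 + 2*0)) - 129)*(-69) = (-43*7/(8*(-2 + 0)) - 129)*(-69) = (-43/((-2*8/7)) - 129)*(-69) = (-43/(-16/7) - 129)*(-69) = (-43*(-7/16) - 129)*(-69) = (301/16 - 129)*(-69) = -1763/16*(-69) = 121647/16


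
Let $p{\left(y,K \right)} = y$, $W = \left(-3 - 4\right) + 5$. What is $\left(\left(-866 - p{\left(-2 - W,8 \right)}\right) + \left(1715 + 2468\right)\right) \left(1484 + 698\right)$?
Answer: $7237694$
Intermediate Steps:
$W = -2$ ($W = -7 + 5 = -2$)
$\left(\left(-866 - p{\left(-2 - W,8 \right)}\right) + \left(1715 + 2468\right)\right) \left(1484 + 698\right) = \left(\left(-866 - \left(-2 - -2\right)\right) + \left(1715 + 2468\right)\right) \left(1484 + 698\right) = \left(\left(-866 - \left(-2 + 2\right)\right) + 4183\right) 2182 = \left(\left(-866 - 0\right) + 4183\right) 2182 = \left(\left(-866 + 0\right) + 4183\right) 2182 = \left(-866 + 4183\right) 2182 = 3317 \cdot 2182 = 7237694$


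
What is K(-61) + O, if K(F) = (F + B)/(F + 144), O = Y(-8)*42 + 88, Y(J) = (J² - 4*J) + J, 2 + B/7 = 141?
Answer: 314984/83 ≈ 3795.0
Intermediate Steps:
B = 973 (B = -14 + 7*141 = -14 + 987 = 973)
Y(J) = J² - 3*J
O = 3784 (O = -8*(-3 - 8)*42 + 88 = -8*(-11)*42 + 88 = 88*42 + 88 = 3696 + 88 = 3784)
K(F) = (973 + F)/(144 + F) (K(F) = (F + 973)/(F + 144) = (973 + F)/(144 + F))
K(-61) + O = (973 - 61)/(144 - 61) + 3784 = 912/83 + 3784 = 314984/83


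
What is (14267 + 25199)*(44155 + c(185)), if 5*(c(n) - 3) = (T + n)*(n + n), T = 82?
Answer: 2522508856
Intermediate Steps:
c(n) = 3 + 2*n*(82 + n)/5 (c(n) = 3 + ((82 + n)*(n + n))/5 = 3 + ((82 + n)*(2*n))/5 = 3 + (2*n*(82 + n))/5 = 3 + 2*n*(82 + n)/5)
(14267 + 25199)*(44155 + c(185)) = (14267 + 25199)*(44155 + (3 + (⅖)*185² + (164/5)*185)) = 39466*(44155 + (3 + (⅖)*34225 + 6068)) = 39466*(44155 + (3 + 13690 + 6068)) = 39466*(44155 + 19761) = 39466*63916 = 2522508856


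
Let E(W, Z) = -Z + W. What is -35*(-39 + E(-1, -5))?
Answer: 1225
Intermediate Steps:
E(W, Z) = W - Z
-35*(-39 + E(-1, -5)) = -35*(-39 + (-1 - 1*(-5))) = -35*(-39 + (-1 + 5)) = -35*(-39 + 4) = -35*(-35) = 1225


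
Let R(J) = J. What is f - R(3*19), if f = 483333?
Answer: 483276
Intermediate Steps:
f - R(3*19) = 483333 - 3*19 = 483333 - 1*57 = 483333 - 57 = 483276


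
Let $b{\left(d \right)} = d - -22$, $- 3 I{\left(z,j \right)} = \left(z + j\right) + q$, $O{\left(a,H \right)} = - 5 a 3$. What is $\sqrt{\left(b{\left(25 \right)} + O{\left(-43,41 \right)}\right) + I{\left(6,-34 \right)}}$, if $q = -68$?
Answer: $2 \sqrt{181} \approx 26.907$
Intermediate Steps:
$O{\left(a,H \right)} = - 15 a$
$I{\left(z,j \right)} = \frac{68}{3} - \frac{j}{3} - \frac{z}{3}$ ($I{\left(z,j \right)} = - \frac{\left(z + j\right) - 68}{3} = - \frac{\left(j + z\right) - 68}{3} = - \frac{-68 + j + z}{3} = \frac{68}{3} - \frac{j}{3} - \frac{z}{3}$)
$b{\left(d \right)} = 22 + d$ ($b{\left(d \right)} = d + 22 = 22 + d$)
$\sqrt{\left(b{\left(25 \right)} + O{\left(-43,41 \right)}\right) + I{\left(6,-34 \right)}} = \sqrt{\left(\left(22 + 25\right) - -645\right) - -32} = \sqrt{\left(47 + 645\right) + \left(\frac{68}{3} + \frac{34}{3} - 2\right)} = \sqrt{692 + 32} = \sqrt{724} = 2 \sqrt{181}$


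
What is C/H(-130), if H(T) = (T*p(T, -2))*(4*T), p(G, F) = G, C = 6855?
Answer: -1371/1757600 ≈ -0.00078004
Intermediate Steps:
H(T) = 4*T³ (H(T) = (T*T)*(4*T) = T²*(4*T) = 4*T³)
C/H(-130) = 6855/((4*(-130)³)) = 6855/((4*(-2197000))) = 6855/(-8788000) = 6855*(-1/8788000) = -1371/1757600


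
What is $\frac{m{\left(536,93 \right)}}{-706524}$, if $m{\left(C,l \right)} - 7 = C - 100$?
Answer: $- \frac{443}{706524} \approx -0.00062701$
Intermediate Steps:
$m{\left(C,l \right)} = -93 + C$ ($m{\left(C,l \right)} = 7 + \left(C - 100\right) = 7 + \left(-100 + C\right) = -93 + C$)
$\frac{m{\left(536,93 \right)}}{-706524} = \frac{-93 + 536}{-706524} = 443 \left(- \frac{1}{706524}\right) = - \frac{443}{706524}$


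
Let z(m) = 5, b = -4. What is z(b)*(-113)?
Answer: -565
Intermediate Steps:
z(b)*(-113) = 5*(-113) = -565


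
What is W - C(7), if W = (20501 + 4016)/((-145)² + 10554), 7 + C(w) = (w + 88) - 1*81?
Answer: -196536/31579 ≈ -6.2236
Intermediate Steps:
C(w) = w (C(w) = -7 + ((w + 88) - 1*81) = -7 + ((88 + w) - 81) = -7 + (7 + w) = w)
W = 24517/31579 (W = 24517/(21025 + 10554) = 24517/31579 ≈ 0.77637)
W - C(7) = 24517/31579 - 1*7 = 24517/31579 - 7 = -196536/31579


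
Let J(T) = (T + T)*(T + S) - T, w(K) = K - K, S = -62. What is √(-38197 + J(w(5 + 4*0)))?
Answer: I*√38197 ≈ 195.44*I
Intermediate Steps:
w(K) = 0
J(T) = -T + 2*T*(-62 + T) (J(T) = (T + T)*(T - 62) - T = (2*T)*(-62 + T) - T = 2*T*(-62 + T) - T = -T + 2*T*(-62 + T))
√(-38197 + J(w(5 + 4*0))) = √(-38197 + 0*(-125 + 2*0)) = √(-38197 + 0*(-125 + 0)) = √(-38197 + 0*(-125)) = √(-38197 + 0) = √(-38197) = I*√38197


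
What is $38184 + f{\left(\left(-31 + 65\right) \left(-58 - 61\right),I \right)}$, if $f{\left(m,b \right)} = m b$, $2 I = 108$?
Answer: $-180300$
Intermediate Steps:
$I = 54$ ($I = \frac{1}{2} \cdot 108 = 54$)
$f{\left(m,b \right)} = b m$
$38184 + f{\left(\left(-31 + 65\right) \left(-58 - 61\right),I \right)} = 38184 + 54 \left(-31 + 65\right) \left(-58 - 61\right) = 38184 + 54 \cdot 34 \left(-119\right) = 38184 + 54 \left(-4046\right) = 38184 - 218484 = -180300$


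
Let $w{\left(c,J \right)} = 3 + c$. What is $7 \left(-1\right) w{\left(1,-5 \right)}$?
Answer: $-28$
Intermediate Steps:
$7 \left(-1\right) w{\left(1,-5 \right)} = 7 \left(-1\right) \left(3 + 1\right) = \left(-7\right) 4 = -28$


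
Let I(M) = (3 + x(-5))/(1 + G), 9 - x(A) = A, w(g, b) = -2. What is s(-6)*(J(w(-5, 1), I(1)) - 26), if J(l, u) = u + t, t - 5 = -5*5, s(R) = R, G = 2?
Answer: 242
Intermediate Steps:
t = -20 (t = 5 - 5*5 = 5 - 25 = -20)
x(A) = 9 - A
I(M) = 17/3 (I(M) = (3 + (9 - 1*(-5)))/(1 + 2) = (3 + (9 + 5))/3 = (3 + 14)*(⅓) = 17*(⅓) = 17/3)
J(l, u) = -20 + u (J(l, u) = u - 20 = -20 + u)
s(-6)*(J(w(-5, 1), I(1)) - 26) = -6*((-20 + 17/3) - 26) = -6*(-43/3 - 26) = -6*(-121/3) = 242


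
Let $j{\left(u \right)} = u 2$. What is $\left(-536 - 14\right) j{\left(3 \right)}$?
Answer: $-3300$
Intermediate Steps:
$j{\left(u \right)} = 2 u$
$\left(-536 - 14\right) j{\left(3 \right)} = \left(-536 - 14\right) 2 \cdot 3 = \left(-536 - 14\right) 6 = \left(-550\right) 6 = -3300$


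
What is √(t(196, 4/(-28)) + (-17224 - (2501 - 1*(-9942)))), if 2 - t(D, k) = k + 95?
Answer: I*√1458233/7 ≈ 172.51*I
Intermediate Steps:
t(D, k) = -93 - k (t(D, k) = 2 - (k + 95) = 2 - (95 + k) = 2 + (-95 - k) = -93 - k)
√(t(196, 4/(-28)) + (-17224 - (2501 - 1*(-9942)))) = √((-93 - 4/(-28)) + (-17224 - (2501 - 1*(-9942)))) = √((-93 - 4*(-1)/28) + (-17224 - (2501 + 9942))) = √((-93 - 1*(-⅐)) + (-17224 - 1*12443)) = √((-93 + ⅐) + (-17224 - 12443)) = √(-650/7 - 29667) = √(-208319/7) = I*√1458233/7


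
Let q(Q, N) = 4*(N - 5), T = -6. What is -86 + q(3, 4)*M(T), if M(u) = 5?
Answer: -106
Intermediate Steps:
q(Q, N) = -20 + 4*N (q(Q, N) = 4*(-5 + N) = -20 + 4*N)
-86 + q(3, 4)*M(T) = -86 + (-20 + 4*4)*5 = -86 + (-20 + 16)*5 = -86 - 4*5 = -86 - 20 = -106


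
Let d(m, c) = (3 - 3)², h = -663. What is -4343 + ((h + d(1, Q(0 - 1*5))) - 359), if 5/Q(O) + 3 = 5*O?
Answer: -5365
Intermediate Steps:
Q(O) = 5/(-3 + 5*O)
d(m, c) = 0 (d(m, c) = 0² = 0)
-4343 + ((h + d(1, Q(0 - 1*5))) - 359) = -4343 + ((-663 + 0) - 359) = -4343 + (-663 - 359) = -4343 - 1022 = -5365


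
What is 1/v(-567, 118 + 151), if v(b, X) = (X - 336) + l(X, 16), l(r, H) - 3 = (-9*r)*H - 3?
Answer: -1/38803 ≈ -2.5771e-5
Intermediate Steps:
l(r, H) = -9*H*r (l(r, H) = 3 + ((-9*r)*H - 3) = 3 + (-9*H*r - 3) = 3 + (-3 - 9*H*r) = -9*H*r)
v(b, X) = -336 - 143*X (v(b, X) = (X - 336) - 9*16*X = (-336 + X) - 144*X = -336 - 143*X)
1/v(-567, 118 + 151) = 1/(-336 - 143*(118 + 151)) = 1/(-336 - 143*269) = 1/(-336 - 38467) = 1/(-38803) = -1/38803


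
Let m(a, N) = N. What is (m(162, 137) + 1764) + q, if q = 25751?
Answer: 27652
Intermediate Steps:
(m(162, 137) + 1764) + q = (137 + 1764) + 25751 = 1901 + 25751 = 27652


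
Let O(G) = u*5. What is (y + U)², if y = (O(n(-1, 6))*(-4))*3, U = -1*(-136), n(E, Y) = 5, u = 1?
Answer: 5776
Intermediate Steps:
O(G) = 5 (O(G) = 1*5 = 5)
U = 136
y = -60 (y = (5*(-4))*3 = -20*3 = -60)
(y + U)² = (-60 + 136)² = 76² = 5776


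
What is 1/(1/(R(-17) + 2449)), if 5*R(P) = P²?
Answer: 12534/5 ≈ 2506.8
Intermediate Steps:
R(P) = P²/5
1/(1/(R(-17) + 2449)) = 1/(1/((⅕)*(-17)² + 2449)) = 1/(1/((⅕)*289 + 2449)) = 1/(1/(289/5 + 2449)) = 1/(1/(12534/5)) = 1/(5/12534) = 12534/5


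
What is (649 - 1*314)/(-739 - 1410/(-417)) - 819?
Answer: -83790134/102251 ≈ -819.46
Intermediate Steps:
(649 - 1*314)/(-739 - 1410/(-417)) - 819 = (649 - 314)/(-739 - 1410*(-1/417)) - 819 = 335/(-739 + 470/139) - 819 = 335/(-102251/139) - 819 = -139/102251*335 - 819 = -46565/102251 - 819 = -83790134/102251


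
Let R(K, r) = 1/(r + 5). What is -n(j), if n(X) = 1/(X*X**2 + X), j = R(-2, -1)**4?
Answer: -16777216/65537 ≈ -256.00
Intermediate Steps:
R(K, r) = 1/(5 + r)
j = 1/256 (j = (1/(5 - 1))**4 = (1/4)**4 = 1/256 ≈ 0.0039063)
n(X) = 1/(X + X**3) (n(X) = 1/(X**3 + X) = 1/(X + X**3))
-n(j) = -1/(1/256 + (1/256)**3) = -1/(1/256 + 1/16777216) = -1/65537/16777216 = -1*16777216/65537 = -16777216/65537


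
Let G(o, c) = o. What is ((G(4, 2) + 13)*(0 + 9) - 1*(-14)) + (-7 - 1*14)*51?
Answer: -904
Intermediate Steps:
((G(4, 2) + 13)*(0 + 9) - 1*(-14)) + (-7 - 1*14)*51 = ((4 + 13)*(0 + 9) - 1*(-14)) + (-7 - 1*14)*51 = (17*9 + 14) + (-7 - 14)*51 = (153 + 14) - 21*51 = 167 - 1071 = -904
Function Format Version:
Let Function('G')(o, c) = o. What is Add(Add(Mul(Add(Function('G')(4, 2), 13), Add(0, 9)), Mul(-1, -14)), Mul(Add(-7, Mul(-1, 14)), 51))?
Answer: -904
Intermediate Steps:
Add(Add(Mul(Add(Function('G')(4, 2), 13), Add(0, 9)), Mul(-1, -14)), Mul(Add(-7, Mul(-1, 14)), 51)) = Add(Add(Mul(Add(4, 13), Add(0, 9)), Mul(-1, -14)), Mul(Add(-7, Mul(-1, 14)), 51)) = Add(Add(Mul(17, 9), 14), Mul(Add(-7, -14), 51)) = Add(Add(153, 14), Mul(-21, 51)) = Add(167, -1071) = -904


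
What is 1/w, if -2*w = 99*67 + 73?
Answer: -1/3353 ≈ -0.00029824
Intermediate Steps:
w = -3353 (w = -(99*67 + 73)/2 = -(6633 + 73)/2 = -1/2*6706 = -3353)
1/w = 1/(-3353) = -1/3353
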